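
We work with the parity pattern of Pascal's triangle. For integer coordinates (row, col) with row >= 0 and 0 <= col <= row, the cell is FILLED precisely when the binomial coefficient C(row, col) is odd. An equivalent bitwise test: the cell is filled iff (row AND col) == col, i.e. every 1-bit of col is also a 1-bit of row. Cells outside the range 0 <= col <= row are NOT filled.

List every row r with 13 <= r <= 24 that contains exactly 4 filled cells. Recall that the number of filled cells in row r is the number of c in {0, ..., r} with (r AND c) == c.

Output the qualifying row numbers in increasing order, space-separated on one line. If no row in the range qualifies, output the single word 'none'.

Answer: 17 18 20 24

Derivation:
Row r has 2^popcount(r) filled cells, so we need popcount(r) = log2(4) = 2.
Scan r = 13..24 and keep those with exactly 2 one-bits:
r=13=1101 popcount=3 -> skip
r=14=1110 popcount=3 -> skip
r=15=1111 popcount=4 -> skip
r=16=10000 popcount=1 -> skip
r=17=10001 popcount=2 -> KEEP
r=18=10010 popcount=2 -> KEEP
r=19=10011 popcount=3 -> skip
r=20=10100 popcount=2 -> KEEP
r=21=10101 popcount=3 -> skip
r=22=10110 popcount=3 -> skip
r=23=10111 popcount=4 -> skip
r=24=11000 popcount=2 -> KEEP
Kept rows: 17 18 20 24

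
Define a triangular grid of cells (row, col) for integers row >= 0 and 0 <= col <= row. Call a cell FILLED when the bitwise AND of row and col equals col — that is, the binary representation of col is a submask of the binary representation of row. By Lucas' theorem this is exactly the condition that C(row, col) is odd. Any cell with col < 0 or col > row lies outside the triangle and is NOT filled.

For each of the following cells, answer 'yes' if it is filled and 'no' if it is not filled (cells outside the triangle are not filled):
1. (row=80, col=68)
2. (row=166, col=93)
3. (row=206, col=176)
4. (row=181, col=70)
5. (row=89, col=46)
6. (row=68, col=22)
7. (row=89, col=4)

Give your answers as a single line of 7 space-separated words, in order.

(80,68): row=0b1010000, col=0b1000100, row AND col = 0b1000000 = 64; 64 != 68 -> empty
(166,93): row=0b10100110, col=0b1011101, row AND col = 0b100 = 4; 4 != 93 -> empty
(206,176): row=0b11001110, col=0b10110000, row AND col = 0b10000000 = 128; 128 != 176 -> empty
(181,70): row=0b10110101, col=0b1000110, row AND col = 0b100 = 4; 4 != 70 -> empty
(89,46): row=0b1011001, col=0b101110, row AND col = 0b1000 = 8; 8 != 46 -> empty
(68,22): row=0b1000100, col=0b10110, row AND col = 0b100 = 4; 4 != 22 -> empty
(89,4): row=0b1011001, col=0b100, row AND col = 0b0 = 0; 0 != 4 -> empty

Answer: no no no no no no no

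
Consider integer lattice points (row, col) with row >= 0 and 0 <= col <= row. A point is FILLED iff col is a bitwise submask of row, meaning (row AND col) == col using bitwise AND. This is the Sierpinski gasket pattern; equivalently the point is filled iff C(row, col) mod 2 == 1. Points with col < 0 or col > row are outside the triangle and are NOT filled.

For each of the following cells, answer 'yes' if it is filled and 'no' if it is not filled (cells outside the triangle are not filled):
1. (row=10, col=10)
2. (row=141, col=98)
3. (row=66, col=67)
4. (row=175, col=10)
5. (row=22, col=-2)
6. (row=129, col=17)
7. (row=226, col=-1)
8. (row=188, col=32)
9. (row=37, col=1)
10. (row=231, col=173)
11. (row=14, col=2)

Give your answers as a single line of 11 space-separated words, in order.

(10,10): row=0b1010, col=0b1010, row AND col = 0b1010 = 10; 10 == 10 -> filled
(141,98): row=0b10001101, col=0b1100010, row AND col = 0b0 = 0; 0 != 98 -> empty
(66,67): col outside [0, 66] -> not filled
(175,10): row=0b10101111, col=0b1010, row AND col = 0b1010 = 10; 10 == 10 -> filled
(22,-2): col outside [0, 22] -> not filled
(129,17): row=0b10000001, col=0b10001, row AND col = 0b1 = 1; 1 != 17 -> empty
(226,-1): col outside [0, 226] -> not filled
(188,32): row=0b10111100, col=0b100000, row AND col = 0b100000 = 32; 32 == 32 -> filled
(37,1): row=0b100101, col=0b1, row AND col = 0b1 = 1; 1 == 1 -> filled
(231,173): row=0b11100111, col=0b10101101, row AND col = 0b10100101 = 165; 165 != 173 -> empty
(14,2): row=0b1110, col=0b10, row AND col = 0b10 = 2; 2 == 2 -> filled

Answer: yes no no yes no no no yes yes no yes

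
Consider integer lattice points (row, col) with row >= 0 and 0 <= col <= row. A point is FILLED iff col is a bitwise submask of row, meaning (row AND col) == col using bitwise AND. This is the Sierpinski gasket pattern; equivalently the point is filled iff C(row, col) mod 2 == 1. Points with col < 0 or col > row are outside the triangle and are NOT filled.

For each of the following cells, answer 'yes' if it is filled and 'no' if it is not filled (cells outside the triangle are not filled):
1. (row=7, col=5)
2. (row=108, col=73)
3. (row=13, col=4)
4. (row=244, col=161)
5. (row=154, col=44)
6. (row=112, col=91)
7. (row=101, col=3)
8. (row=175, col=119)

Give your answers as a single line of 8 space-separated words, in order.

Answer: yes no yes no no no no no

Derivation:
(7,5): row=0b111, col=0b101, row AND col = 0b101 = 5; 5 == 5 -> filled
(108,73): row=0b1101100, col=0b1001001, row AND col = 0b1001000 = 72; 72 != 73 -> empty
(13,4): row=0b1101, col=0b100, row AND col = 0b100 = 4; 4 == 4 -> filled
(244,161): row=0b11110100, col=0b10100001, row AND col = 0b10100000 = 160; 160 != 161 -> empty
(154,44): row=0b10011010, col=0b101100, row AND col = 0b1000 = 8; 8 != 44 -> empty
(112,91): row=0b1110000, col=0b1011011, row AND col = 0b1010000 = 80; 80 != 91 -> empty
(101,3): row=0b1100101, col=0b11, row AND col = 0b1 = 1; 1 != 3 -> empty
(175,119): row=0b10101111, col=0b1110111, row AND col = 0b100111 = 39; 39 != 119 -> empty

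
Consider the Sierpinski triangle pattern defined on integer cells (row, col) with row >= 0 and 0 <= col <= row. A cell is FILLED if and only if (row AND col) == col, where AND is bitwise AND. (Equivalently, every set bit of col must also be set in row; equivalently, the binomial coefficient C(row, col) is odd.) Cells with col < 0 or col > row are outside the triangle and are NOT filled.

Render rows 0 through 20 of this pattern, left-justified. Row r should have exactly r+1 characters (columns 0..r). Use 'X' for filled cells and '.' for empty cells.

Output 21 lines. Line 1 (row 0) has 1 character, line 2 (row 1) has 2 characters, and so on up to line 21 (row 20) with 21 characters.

r0=0: X
r1=1: XX
r2=10: X.X
r3=11: XXXX
r4=100: X...X
r5=101: XX..XX
r6=110: X.X.X.X
r7=111: XXXXXXXX
r8=1000: X.......X
r9=1001: XX......XX
r10=1010: X.X.....X.X
r11=1011: XXXX....XXXX
r12=1100: X...X...X...X
r13=1101: XX..XX..XX..XX
r14=1110: X.X.X.X.X.X.X.X
r15=1111: XXXXXXXXXXXXXXXX
r16=10000: X...............X
r17=10001: XX..............XX
r18=10010: X.X.............X.X
r19=10011: XXXX............XXXX
r20=10100: X...X...........X...X

Answer: X
XX
X.X
XXXX
X...X
XX..XX
X.X.X.X
XXXXXXXX
X.......X
XX......XX
X.X.....X.X
XXXX....XXXX
X...X...X...X
XX..XX..XX..XX
X.X.X.X.X.X.X.X
XXXXXXXXXXXXXXXX
X...............X
XX..............XX
X.X.............X.X
XXXX............XXXX
X...X...........X...X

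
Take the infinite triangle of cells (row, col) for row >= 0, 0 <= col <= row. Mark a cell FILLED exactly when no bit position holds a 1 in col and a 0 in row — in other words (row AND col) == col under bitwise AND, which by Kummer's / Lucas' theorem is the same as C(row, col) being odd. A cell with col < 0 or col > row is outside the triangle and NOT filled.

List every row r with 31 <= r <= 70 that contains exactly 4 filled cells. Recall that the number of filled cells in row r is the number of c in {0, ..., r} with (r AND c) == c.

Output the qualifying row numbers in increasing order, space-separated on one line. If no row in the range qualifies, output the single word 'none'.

Answer: 33 34 36 40 48 65 66 68

Derivation:
Row r has 2^popcount(r) filled cells, so we need popcount(r) = log2(4) = 2.
Scan r = 31..70 and keep those with exactly 2 one-bits:
r=31=11111 popcount=5 -> skip
r=32=100000 popcount=1 -> skip
r=33=100001 popcount=2 -> KEEP
r=34=100010 popcount=2 -> KEEP
r=35=100011 popcount=3 -> skip
r=36=100100 popcount=2 -> KEEP
r=37=100101 popcount=3 -> skip
r=38=100110 popcount=3 -> skip
r=39=100111 popcount=4 -> skip
r=40=101000 popcount=2 -> KEEP
r=41=101001 popcount=3 -> skip
r=42=101010 popcount=3 -> skip
r=43=101011 popcount=4 -> skip
r=44=101100 popcount=3 -> skip
r=45=101101 popcount=4 -> skip
r=46=101110 popcount=4 -> skip
r=47=101111 popcount=5 -> skip
r=48=110000 popcount=2 -> KEEP
r=49=110001 popcount=3 -> skip
r=50=110010 popcount=3 -> skip
r=51=110011 popcount=4 -> skip
r=52=110100 popcount=3 -> skip
r=53=110101 popcount=4 -> skip
r=54=110110 popcount=4 -> skip
r=55=110111 popcount=5 -> skip
r=56=111000 popcount=3 -> skip
r=57=111001 popcount=4 -> skip
r=58=111010 popcount=4 -> skip
r=59=111011 popcount=5 -> skip
r=60=111100 popcount=4 -> skip
r=61=111101 popcount=5 -> skip
r=62=111110 popcount=5 -> skip
r=63=111111 popcount=6 -> skip
r=64=1000000 popcount=1 -> skip
r=65=1000001 popcount=2 -> KEEP
r=66=1000010 popcount=2 -> KEEP
r=67=1000011 popcount=3 -> skip
r=68=1000100 popcount=2 -> KEEP
r=69=1000101 popcount=3 -> skip
r=70=1000110 popcount=3 -> skip
Kept rows: 33 34 36 40 48 65 66 68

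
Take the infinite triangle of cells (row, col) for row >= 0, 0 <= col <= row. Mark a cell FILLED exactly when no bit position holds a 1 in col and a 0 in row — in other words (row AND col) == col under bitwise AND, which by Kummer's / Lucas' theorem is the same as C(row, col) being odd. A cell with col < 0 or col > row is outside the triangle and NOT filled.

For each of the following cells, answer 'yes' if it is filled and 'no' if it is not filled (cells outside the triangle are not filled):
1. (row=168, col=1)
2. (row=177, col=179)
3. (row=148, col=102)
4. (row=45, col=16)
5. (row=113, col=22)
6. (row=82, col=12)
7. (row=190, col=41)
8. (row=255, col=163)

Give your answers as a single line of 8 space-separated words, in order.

Answer: no no no no no no no yes

Derivation:
(168,1): row=0b10101000, col=0b1, row AND col = 0b0 = 0; 0 != 1 -> empty
(177,179): col outside [0, 177] -> not filled
(148,102): row=0b10010100, col=0b1100110, row AND col = 0b100 = 4; 4 != 102 -> empty
(45,16): row=0b101101, col=0b10000, row AND col = 0b0 = 0; 0 != 16 -> empty
(113,22): row=0b1110001, col=0b10110, row AND col = 0b10000 = 16; 16 != 22 -> empty
(82,12): row=0b1010010, col=0b1100, row AND col = 0b0 = 0; 0 != 12 -> empty
(190,41): row=0b10111110, col=0b101001, row AND col = 0b101000 = 40; 40 != 41 -> empty
(255,163): row=0b11111111, col=0b10100011, row AND col = 0b10100011 = 163; 163 == 163 -> filled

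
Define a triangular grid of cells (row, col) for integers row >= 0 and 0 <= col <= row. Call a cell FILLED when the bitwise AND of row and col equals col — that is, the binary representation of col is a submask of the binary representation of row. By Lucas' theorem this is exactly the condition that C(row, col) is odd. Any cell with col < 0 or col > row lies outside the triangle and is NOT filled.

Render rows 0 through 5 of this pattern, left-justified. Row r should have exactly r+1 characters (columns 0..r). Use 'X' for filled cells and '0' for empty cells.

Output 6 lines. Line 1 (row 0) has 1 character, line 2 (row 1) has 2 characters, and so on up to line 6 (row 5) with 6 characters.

r0=0: X
r1=1: XX
r2=10: X0X
r3=11: XXXX
r4=100: X000X
r5=101: XX00XX

Answer: X
XX
X0X
XXXX
X000X
XX00XX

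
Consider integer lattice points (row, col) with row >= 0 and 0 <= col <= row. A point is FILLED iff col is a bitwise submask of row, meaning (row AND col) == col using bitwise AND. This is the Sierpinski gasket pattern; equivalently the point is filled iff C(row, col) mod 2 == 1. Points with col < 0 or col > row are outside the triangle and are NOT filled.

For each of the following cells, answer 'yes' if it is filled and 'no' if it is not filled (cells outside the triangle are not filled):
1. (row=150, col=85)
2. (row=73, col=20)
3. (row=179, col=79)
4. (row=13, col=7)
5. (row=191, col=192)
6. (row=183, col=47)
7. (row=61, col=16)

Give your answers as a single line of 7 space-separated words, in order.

Answer: no no no no no no yes

Derivation:
(150,85): row=0b10010110, col=0b1010101, row AND col = 0b10100 = 20; 20 != 85 -> empty
(73,20): row=0b1001001, col=0b10100, row AND col = 0b0 = 0; 0 != 20 -> empty
(179,79): row=0b10110011, col=0b1001111, row AND col = 0b11 = 3; 3 != 79 -> empty
(13,7): row=0b1101, col=0b111, row AND col = 0b101 = 5; 5 != 7 -> empty
(191,192): col outside [0, 191] -> not filled
(183,47): row=0b10110111, col=0b101111, row AND col = 0b100111 = 39; 39 != 47 -> empty
(61,16): row=0b111101, col=0b10000, row AND col = 0b10000 = 16; 16 == 16 -> filled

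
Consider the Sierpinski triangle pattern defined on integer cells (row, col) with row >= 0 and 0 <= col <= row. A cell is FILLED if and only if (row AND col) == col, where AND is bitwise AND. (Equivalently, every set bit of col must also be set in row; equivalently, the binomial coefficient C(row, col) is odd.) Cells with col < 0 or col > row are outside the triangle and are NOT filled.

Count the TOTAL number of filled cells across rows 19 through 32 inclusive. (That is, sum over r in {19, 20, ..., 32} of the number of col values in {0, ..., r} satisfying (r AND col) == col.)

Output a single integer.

Answer: 154

Derivation:
r19=10011 pc3: +8 =8
r20=10100 pc2: +4 =12
r21=10101 pc3: +8 =20
r22=10110 pc3: +8 =28
r23=10111 pc4: +16 =44
r24=11000 pc2: +4 =48
r25=11001 pc3: +8 =56
r26=11010 pc3: +8 =64
r27=11011 pc4: +16 =80
r28=11100 pc3: +8 =88
r29=11101 pc4: +16 =104
r30=11110 pc4: +16 =120
r31=11111 pc5: +32 =152
r32=100000 pc1: +2 =154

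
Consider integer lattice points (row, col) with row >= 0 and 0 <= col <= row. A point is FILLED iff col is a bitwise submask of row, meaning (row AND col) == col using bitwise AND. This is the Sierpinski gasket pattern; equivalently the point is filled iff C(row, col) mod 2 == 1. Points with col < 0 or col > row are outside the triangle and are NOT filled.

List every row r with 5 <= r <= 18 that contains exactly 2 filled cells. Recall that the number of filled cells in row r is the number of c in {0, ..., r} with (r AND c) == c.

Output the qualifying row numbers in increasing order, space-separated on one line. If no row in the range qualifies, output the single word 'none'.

Answer: 8 16

Derivation:
Row r has 2^popcount(r) filled cells, so we need popcount(r) = log2(2) = 1.
Scan r = 5..18 and keep those with exactly 1 one-bits:
r=5=101 popcount=2 -> skip
r=6=110 popcount=2 -> skip
r=7=111 popcount=3 -> skip
r=8=1000 popcount=1 -> KEEP
r=9=1001 popcount=2 -> skip
r=10=1010 popcount=2 -> skip
r=11=1011 popcount=3 -> skip
r=12=1100 popcount=2 -> skip
r=13=1101 popcount=3 -> skip
r=14=1110 popcount=3 -> skip
r=15=1111 popcount=4 -> skip
r=16=10000 popcount=1 -> KEEP
r=17=10001 popcount=2 -> skip
r=18=10010 popcount=2 -> skip
Kept rows: 8 16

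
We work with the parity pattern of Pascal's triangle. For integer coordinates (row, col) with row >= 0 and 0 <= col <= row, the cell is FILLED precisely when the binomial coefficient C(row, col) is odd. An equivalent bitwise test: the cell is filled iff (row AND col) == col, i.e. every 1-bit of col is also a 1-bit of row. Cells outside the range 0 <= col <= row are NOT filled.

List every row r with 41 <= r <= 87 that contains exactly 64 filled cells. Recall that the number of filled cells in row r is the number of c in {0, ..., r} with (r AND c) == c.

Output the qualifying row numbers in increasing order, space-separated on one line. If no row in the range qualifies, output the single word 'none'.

Answer: 63

Derivation:
Row r has 2^popcount(r) filled cells, so we need popcount(r) = log2(64) = 6.
Scan r = 41..87 and keep those with exactly 6 one-bits:
r=41=101001 popcount=3 -> skip
r=42=101010 popcount=3 -> skip
r=43=101011 popcount=4 -> skip
r=44=101100 popcount=3 -> skip
r=45=101101 popcount=4 -> skip
r=46=101110 popcount=4 -> skip
r=47=101111 popcount=5 -> skip
r=48=110000 popcount=2 -> skip
r=49=110001 popcount=3 -> skip
r=50=110010 popcount=3 -> skip
r=51=110011 popcount=4 -> skip
r=52=110100 popcount=3 -> skip
r=53=110101 popcount=4 -> skip
r=54=110110 popcount=4 -> skip
r=55=110111 popcount=5 -> skip
r=56=111000 popcount=3 -> skip
r=57=111001 popcount=4 -> skip
r=58=111010 popcount=4 -> skip
r=59=111011 popcount=5 -> skip
r=60=111100 popcount=4 -> skip
r=61=111101 popcount=5 -> skip
r=62=111110 popcount=5 -> skip
r=63=111111 popcount=6 -> KEEP
r=64=1000000 popcount=1 -> skip
r=65=1000001 popcount=2 -> skip
r=66=1000010 popcount=2 -> skip
r=67=1000011 popcount=3 -> skip
r=68=1000100 popcount=2 -> skip
r=69=1000101 popcount=3 -> skip
r=70=1000110 popcount=3 -> skip
r=71=1000111 popcount=4 -> skip
r=72=1001000 popcount=2 -> skip
r=73=1001001 popcount=3 -> skip
r=74=1001010 popcount=3 -> skip
r=75=1001011 popcount=4 -> skip
r=76=1001100 popcount=3 -> skip
r=77=1001101 popcount=4 -> skip
r=78=1001110 popcount=4 -> skip
r=79=1001111 popcount=5 -> skip
r=80=1010000 popcount=2 -> skip
r=81=1010001 popcount=3 -> skip
r=82=1010010 popcount=3 -> skip
r=83=1010011 popcount=4 -> skip
r=84=1010100 popcount=3 -> skip
r=85=1010101 popcount=4 -> skip
r=86=1010110 popcount=4 -> skip
r=87=1010111 popcount=5 -> skip
Kept rows: 63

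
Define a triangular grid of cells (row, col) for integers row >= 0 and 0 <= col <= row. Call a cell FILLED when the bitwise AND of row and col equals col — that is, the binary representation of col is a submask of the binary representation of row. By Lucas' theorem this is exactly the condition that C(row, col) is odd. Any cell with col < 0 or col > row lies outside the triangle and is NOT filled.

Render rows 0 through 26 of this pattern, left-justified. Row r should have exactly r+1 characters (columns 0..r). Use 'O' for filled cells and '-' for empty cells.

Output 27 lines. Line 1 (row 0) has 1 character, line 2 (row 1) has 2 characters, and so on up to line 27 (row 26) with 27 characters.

r0=0: O
r1=1: OO
r2=10: O-O
r3=11: OOOO
r4=100: O---O
r5=101: OO--OO
r6=110: O-O-O-O
r7=111: OOOOOOOO
r8=1000: O-------O
r9=1001: OO------OO
r10=1010: O-O-----O-O
r11=1011: OOOO----OOOO
r12=1100: O---O---O---O
r13=1101: OO--OO--OO--OO
r14=1110: O-O-O-O-O-O-O-O
r15=1111: OOOOOOOOOOOOOOOO
r16=10000: O---------------O
r17=10001: OO--------------OO
r18=10010: O-O-------------O-O
r19=10011: OOOO------------OOOO
r20=10100: O---O-----------O---O
r21=10101: OO--OO----------OO--OO
r22=10110: O-O-O-O---------O-O-O-O
r23=10111: OOOOOOOO--------OOOOOOOO
r24=11000: O-------O-------O-------O
r25=11001: OO------OO------OO------OO
r26=11010: O-O-----O-O-----O-O-----O-O

Answer: O
OO
O-O
OOOO
O---O
OO--OO
O-O-O-O
OOOOOOOO
O-------O
OO------OO
O-O-----O-O
OOOO----OOOO
O---O---O---O
OO--OO--OO--OO
O-O-O-O-O-O-O-O
OOOOOOOOOOOOOOOO
O---------------O
OO--------------OO
O-O-------------O-O
OOOO------------OOOO
O---O-----------O---O
OO--OO----------OO--OO
O-O-O-O---------O-O-O-O
OOOOOOOO--------OOOOOOOO
O-------O-------O-------O
OO------OO------OO------OO
O-O-----O-O-----O-O-----O-O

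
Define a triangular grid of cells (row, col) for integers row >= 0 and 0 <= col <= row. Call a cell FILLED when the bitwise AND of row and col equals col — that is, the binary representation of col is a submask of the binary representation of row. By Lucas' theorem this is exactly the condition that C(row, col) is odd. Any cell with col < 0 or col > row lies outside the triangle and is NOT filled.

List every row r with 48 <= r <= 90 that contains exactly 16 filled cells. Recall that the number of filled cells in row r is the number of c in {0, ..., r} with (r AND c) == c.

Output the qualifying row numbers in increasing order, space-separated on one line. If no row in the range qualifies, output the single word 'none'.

Answer: 51 53 54 57 58 60 71 75 77 78 83 85 86 89 90

Derivation:
Row r has 2^popcount(r) filled cells, so we need popcount(r) = log2(16) = 4.
Scan r = 48..90 and keep those with exactly 4 one-bits:
r=48=110000 popcount=2 -> skip
r=49=110001 popcount=3 -> skip
r=50=110010 popcount=3 -> skip
r=51=110011 popcount=4 -> KEEP
r=52=110100 popcount=3 -> skip
r=53=110101 popcount=4 -> KEEP
r=54=110110 popcount=4 -> KEEP
r=55=110111 popcount=5 -> skip
r=56=111000 popcount=3 -> skip
r=57=111001 popcount=4 -> KEEP
r=58=111010 popcount=4 -> KEEP
r=59=111011 popcount=5 -> skip
r=60=111100 popcount=4 -> KEEP
r=61=111101 popcount=5 -> skip
r=62=111110 popcount=5 -> skip
r=63=111111 popcount=6 -> skip
r=64=1000000 popcount=1 -> skip
r=65=1000001 popcount=2 -> skip
r=66=1000010 popcount=2 -> skip
r=67=1000011 popcount=3 -> skip
r=68=1000100 popcount=2 -> skip
r=69=1000101 popcount=3 -> skip
r=70=1000110 popcount=3 -> skip
r=71=1000111 popcount=4 -> KEEP
r=72=1001000 popcount=2 -> skip
r=73=1001001 popcount=3 -> skip
r=74=1001010 popcount=3 -> skip
r=75=1001011 popcount=4 -> KEEP
r=76=1001100 popcount=3 -> skip
r=77=1001101 popcount=4 -> KEEP
r=78=1001110 popcount=4 -> KEEP
r=79=1001111 popcount=5 -> skip
r=80=1010000 popcount=2 -> skip
r=81=1010001 popcount=3 -> skip
r=82=1010010 popcount=3 -> skip
r=83=1010011 popcount=4 -> KEEP
r=84=1010100 popcount=3 -> skip
r=85=1010101 popcount=4 -> KEEP
r=86=1010110 popcount=4 -> KEEP
r=87=1010111 popcount=5 -> skip
r=88=1011000 popcount=3 -> skip
r=89=1011001 popcount=4 -> KEEP
r=90=1011010 popcount=4 -> KEEP
Kept rows: 51 53 54 57 58 60 71 75 77 78 83 85 86 89 90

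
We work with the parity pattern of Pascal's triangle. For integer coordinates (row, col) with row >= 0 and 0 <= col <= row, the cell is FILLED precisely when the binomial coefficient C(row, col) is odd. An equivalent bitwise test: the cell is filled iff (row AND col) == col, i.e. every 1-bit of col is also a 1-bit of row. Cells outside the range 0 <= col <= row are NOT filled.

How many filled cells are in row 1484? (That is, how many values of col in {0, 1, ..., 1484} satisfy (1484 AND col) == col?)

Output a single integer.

Answer: 64

Derivation:
1484 in binary = 10111001100
popcount(1484) = number of 1-bits in 10111001100 = 6
A col c satisfies (1484 AND c) == c iff every set bit of c is also set in 1484; each of the 6 set bits of 1484 can independently be on or off in c.
count = 2^6 = 64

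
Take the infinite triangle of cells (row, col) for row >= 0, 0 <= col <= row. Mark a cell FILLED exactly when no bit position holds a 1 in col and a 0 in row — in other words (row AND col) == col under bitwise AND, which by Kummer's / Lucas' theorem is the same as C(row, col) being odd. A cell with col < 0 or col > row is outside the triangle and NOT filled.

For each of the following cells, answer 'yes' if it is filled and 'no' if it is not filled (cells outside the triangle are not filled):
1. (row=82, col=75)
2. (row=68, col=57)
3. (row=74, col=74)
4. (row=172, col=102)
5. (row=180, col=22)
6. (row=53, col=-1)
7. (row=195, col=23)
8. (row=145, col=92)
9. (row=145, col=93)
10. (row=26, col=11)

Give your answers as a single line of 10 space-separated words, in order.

(82,75): row=0b1010010, col=0b1001011, row AND col = 0b1000010 = 66; 66 != 75 -> empty
(68,57): row=0b1000100, col=0b111001, row AND col = 0b0 = 0; 0 != 57 -> empty
(74,74): row=0b1001010, col=0b1001010, row AND col = 0b1001010 = 74; 74 == 74 -> filled
(172,102): row=0b10101100, col=0b1100110, row AND col = 0b100100 = 36; 36 != 102 -> empty
(180,22): row=0b10110100, col=0b10110, row AND col = 0b10100 = 20; 20 != 22 -> empty
(53,-1): col outside [0, 53] -> not filled
(195,23): row=0b11000011, col=0b10111, row AND col = 0b11 = 3; 3 != 23 -> empty
(145,92): row=0b10010001, col=0b1011100, row AND col = 0b10000 = 16; 16 != 92 -> empty
(145,93): row=0b10010001, col=0b1011101, row AND col = 0b10001 = 17; 17 != 93 -> empty
(26,11): row=0b11010, col=0b1011, row AND col = 0b1010 = 10; 10 != 11 -> empty

Answer: no no yes no no no no no no no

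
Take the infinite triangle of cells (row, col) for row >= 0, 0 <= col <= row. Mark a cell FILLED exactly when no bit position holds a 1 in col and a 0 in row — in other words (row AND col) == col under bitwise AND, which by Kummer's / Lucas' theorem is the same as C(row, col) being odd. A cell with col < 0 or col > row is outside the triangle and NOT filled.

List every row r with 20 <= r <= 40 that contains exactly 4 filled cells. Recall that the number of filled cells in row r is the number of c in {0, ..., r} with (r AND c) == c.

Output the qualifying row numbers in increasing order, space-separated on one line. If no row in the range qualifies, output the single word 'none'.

Answer: 20 24 33 34 36 40

Derivation:
Row r has 2^popcount(r) filled cells, so we need popcount(r) = log2(4) = 2.
Scan r = 20..40 and keep those with exactly 2 one-bits:
r=20=10100 popcount=2 -> KEEP
r=21=10101 popcount=3 -> skip
r=22=10110 popcount=3 -> skip
r=23=10111 popcount=4 -> skip
r=24=11000 popcount=2 -> KEEP
r=25=11001 popcount=3 -> skip
r=26=11010 popcount=3 -> skip
r=27=11011 popcount=4 -> skip
r=28=11100 popcount=3 -> skip
r=29=11101 popcount=4 -> skip
r=30=11110 popcount=4 -> skip
r=31=11111 popcount=5 -> skip
r=32=100000 popcount=1 -> skip
r=33=100001 popcount=2 -> KEEP
r=34=100010 popcount=2 -> KEEP
r=35=100011 popcount=3 -> skip
r=36=100100 popcount=2 -> KEEP
r=37=100101 popcount=3 -> skip
r=38=100110 popcount=3 -> skip
r=39=100111 popcount=4 -> skip
r=40=101000 popcount=2 -> KEEP
Kept rows: 20 24 33 34 36 40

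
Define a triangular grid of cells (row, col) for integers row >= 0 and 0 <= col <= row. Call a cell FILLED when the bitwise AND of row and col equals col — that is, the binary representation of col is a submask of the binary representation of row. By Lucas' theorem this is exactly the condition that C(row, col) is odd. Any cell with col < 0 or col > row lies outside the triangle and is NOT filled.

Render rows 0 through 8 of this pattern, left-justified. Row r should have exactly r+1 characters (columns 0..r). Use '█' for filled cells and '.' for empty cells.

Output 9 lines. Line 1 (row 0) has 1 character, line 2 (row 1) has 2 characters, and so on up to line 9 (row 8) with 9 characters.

Answer: █
██
█.█
████
█...█
██..██
█.█.█.█
████████
█.......█

Derivation:
r0=0: █
r1=1: ██
r2=10: █.█
r3=11: ████
r4=100: █...█
r5=101: ██..██
r6=110: █.█.█.█
r7=111: ████████
r8=1000: █.......█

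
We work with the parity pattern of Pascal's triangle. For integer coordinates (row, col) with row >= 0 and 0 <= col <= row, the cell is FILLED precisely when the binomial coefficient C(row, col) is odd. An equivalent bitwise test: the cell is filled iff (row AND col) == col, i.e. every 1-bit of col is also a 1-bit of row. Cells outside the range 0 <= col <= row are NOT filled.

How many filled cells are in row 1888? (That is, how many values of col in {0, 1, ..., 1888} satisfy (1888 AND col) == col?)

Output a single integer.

1888 in binary = 11101100000
popcount(1888) = number of 1-bits in 11101100000 = 5
A col c satisfies (1888 AND c) == c iff every set bit of c is also set in 1888; each of the 5 set bits of 1888 can independently be on or off in c.
count = 2^5 = 32

Answer: 32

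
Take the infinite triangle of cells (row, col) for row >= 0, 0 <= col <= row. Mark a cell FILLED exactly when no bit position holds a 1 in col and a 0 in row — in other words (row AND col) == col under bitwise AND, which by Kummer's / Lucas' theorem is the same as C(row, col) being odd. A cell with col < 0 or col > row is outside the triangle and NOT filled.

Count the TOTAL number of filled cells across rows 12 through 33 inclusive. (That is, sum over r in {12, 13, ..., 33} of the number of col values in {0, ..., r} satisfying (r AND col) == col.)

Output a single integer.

r12=1100 pc2: +4 =4
r13=1101 pc3: +8 =12
r14=1110 pc3: +8 =20
r15=1111 pc4: +16 =36
r16=10000 pc1: +2 =38
r17=10001 pc2: +4 =42
r18=10010 pc2: +4 =46
r19=10011 pc3: +8 =54
r20=10100 pc2: +4 =58
r21=10101 pc3: +8 =66
r22=10110 pc3: +8 =74
r23=10111 pc4: +16 =90
r24=11000 pc2: +4 =94
r25=11001 pc3: +8 =102
r26=11010 pc3: +8 =110
r27=11011 pc4: +16 =126
r28=11100 pc3: +8 =134
r29=11101 pc4: +16 =150
r30=11110 pc4: +16 =166
r31=11111 pc5: +32 =198
r32=100000 pc1: +2 =200
r33=100001 pc2: +4 =204

Answer: 204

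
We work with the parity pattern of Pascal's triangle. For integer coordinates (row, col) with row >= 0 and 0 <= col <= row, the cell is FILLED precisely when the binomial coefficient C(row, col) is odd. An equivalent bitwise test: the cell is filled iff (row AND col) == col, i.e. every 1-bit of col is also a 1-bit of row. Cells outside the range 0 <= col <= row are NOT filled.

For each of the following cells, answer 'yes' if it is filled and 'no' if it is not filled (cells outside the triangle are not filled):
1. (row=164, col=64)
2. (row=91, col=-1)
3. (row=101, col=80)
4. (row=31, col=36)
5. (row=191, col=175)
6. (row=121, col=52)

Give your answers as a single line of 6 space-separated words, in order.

(164,64): row=0b10100100, col=0b1000000, row AND col = 0b0 = 0; 0 != 64 -> empty
(91,-1): col outside [0, 91] -> not filled
(101,80): row=0b1100101, col=0b1010000, row AND col = 0b1000000 = 64; 64 != 80 -> empty
(31,36): col outside [0, 31] -> not filled
(191,175): row=0b10111111, col=0b10101111, row AND col = 0b10101111 = 175; 175 == 175 -> filled
(121,52): row=0b1111001, col=0b110100, row AND col = 0b110000 = 48; 48 != 52 -> empty

Answer: no no no no yes no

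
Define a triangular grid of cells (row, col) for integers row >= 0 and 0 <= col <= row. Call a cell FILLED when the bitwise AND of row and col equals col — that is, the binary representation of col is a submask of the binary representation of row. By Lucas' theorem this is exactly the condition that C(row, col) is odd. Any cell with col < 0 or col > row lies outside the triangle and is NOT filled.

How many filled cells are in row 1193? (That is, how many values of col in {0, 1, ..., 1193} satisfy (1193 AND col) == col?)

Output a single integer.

1193 in binary = 10010101001
popcount(1193) = number of 1-bits in 10010101001 = 5
A col c satisfies (1193 AND c) == c iff every set bit of c is also set in 1193; each of the 5 set bits of 1193 can independently be on or off in c.
count = 2^5 = 32

Answer: 32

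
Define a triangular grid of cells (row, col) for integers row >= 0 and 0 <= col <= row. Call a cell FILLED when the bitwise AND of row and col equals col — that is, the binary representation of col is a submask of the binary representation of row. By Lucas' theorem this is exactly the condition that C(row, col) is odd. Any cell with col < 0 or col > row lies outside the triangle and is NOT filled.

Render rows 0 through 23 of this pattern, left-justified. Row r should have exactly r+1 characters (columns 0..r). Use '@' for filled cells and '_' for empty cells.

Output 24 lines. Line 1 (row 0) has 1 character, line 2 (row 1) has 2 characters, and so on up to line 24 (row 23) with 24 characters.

r0=0: @
r1=1: @@
r2=10: @_@
r3=11: @@@@
r4=100: @___@
r5=101: @@__@@
r6=110: @_@_@_@
r7=111: @@@@@@@@
r8=1000: @_______@
r9=1001: @@______@@
r10=1010: @_@_____@_@
r11=1011: @@@@____@@@@
r12=1100: @___@___@___@
r13=1101: @@__@@__@@__@@
r14=1110: @_@_@_@_@_@_@_@
r15=1111: @@@@@@@@@@@@@@@@
r16=10000: @_______________@
r17=10001: @@______________@@
r18=10010: @_@_____________@_@
r19=10011: @@@@____________@@@@
r20=10100: @___@___________@___@
r21=10101: @@__@@__________@@__@@
r22=10110: @_@_@_@_________@_@_@_@
r23=10111: @@@@@@@@________@@@@@@@@

Answer: @
@@
@_@
@@@@
@___@
@@__@@
@_@_@_@
@@@@@@@@
@_______@
@@______@@
@_@_____@_@
@@@@____@@@@
@___@___@___@
@@__@@__@@__@@
@_@_@_@_@_@_@_@
@@@@@@@@@@@@@@@@
@_______________@
@@______________@@
@_@_____________@_@
@@@@____________@@@@
@___@___________@___@
@@__@@__________@@__@@
@_@_@_@_________@_@_@_@
@@@@@@@@________@@@@@@@@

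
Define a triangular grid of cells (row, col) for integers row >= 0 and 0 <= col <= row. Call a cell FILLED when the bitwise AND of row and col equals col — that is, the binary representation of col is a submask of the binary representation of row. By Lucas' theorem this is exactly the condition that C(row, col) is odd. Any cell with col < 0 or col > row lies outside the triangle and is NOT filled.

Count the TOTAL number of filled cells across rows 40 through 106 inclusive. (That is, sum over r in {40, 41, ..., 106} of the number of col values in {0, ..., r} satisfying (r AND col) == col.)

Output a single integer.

Answer: 1066

Derivation:
r40=101000 pc2: +4 =4
r41=101001 pc3: +8 =12
r42=101010 pc3: +8 =20
r43=101011 pc4: +16 =36
r44=101100 pc3: +8 =44
r45=101101 pc4: +16 =60
r46=101110 pc4: +16 =76
r47=101111 pc5: +32 =108
r48=110000 pc2: +4 =112
r49=110001 pc3: +8 =120
r50=110010 pc3: +8 =128
r51=110011 pc4: +16 =144
r52=110100 pc3: +8 =152
r53=110101 pc4: +16 =168
r54=110110 pc4: +16 =184
r55=110111 pc5: +32 =216
r56=111000 pc3: +8 =224
r57=111001 pc4: +16 =240
r58=111010 pc4: +16 =256
r59=111011 pc5: +32 =288
r60=111100 pc4: +16 =304
r61=111101 pc5: +32 =336
r62=111110 pc5: +32 =368
r63=111111 pc6: +64 =432
r64=1000000 pc1: +2 =434
r65=1000001 pc2: +4 =438
r66=1000010 pc2: +4 =442
r67=1000011 pc3: +8 =450
r68=1000100 pc2: +4 =454
r69=1000101 pc3: +8 =462
r70=1000110 pc3: +8 =470
r71=1000111 pc4: +16 =486
r72=1001000 pc2: +4 =490
r73=1001001 pc3: +8 =498
r74=1001010 pc3: +8 =506
r75=1001011 pc4: +16 =522
r76=1001100 pc3: +8 =530
r77=1001101 pc4: +16 =546
r78=1001110 pc4: +16 =562
r79=1001111 pc5: +32 =594
r80=1010000 pc2: +4 =598
r81=1010001 pc3: +8 =606
r82=1010010 pc3: +8 =614
r83=1010011 pc4: +16 =630
r84=1010100 pc3: +8 =638
r85=1010101 pc4: +16 =654
r86=1010110 pc4: +16 =670
r87=1010111 pc5: +32 =702
r88=1011000 pc3: +8 =710
r89=1011001 pc4: +16 =726
r90=1011010 pc4: +16 =742
r91=1011011 pc5: +32 =774
r92=1011100 pc4: +16 =790
r93=1011101 pc5: +32 =822
r94=1011110 pc5: +32 =854
r95=1011111 pc6: +64 =918
r96=1100000 pc2: +4 =922
r97=1100001 pc3: +8 =930
r98=1100010 pc3: +8 =938
r99=1100011 pc4: +16 =954
r100=1100100 pc3: +8 =962
r101=1100101 pc4: +16 =978
r102=1100110 pc4: +16 =994
r103=1100111 pc5: +32 =1026
r104=1101000 pc3: +8 =1034
r105=1101001 pc4: +16 =1050
r106=1101010 pc4: +16 =1066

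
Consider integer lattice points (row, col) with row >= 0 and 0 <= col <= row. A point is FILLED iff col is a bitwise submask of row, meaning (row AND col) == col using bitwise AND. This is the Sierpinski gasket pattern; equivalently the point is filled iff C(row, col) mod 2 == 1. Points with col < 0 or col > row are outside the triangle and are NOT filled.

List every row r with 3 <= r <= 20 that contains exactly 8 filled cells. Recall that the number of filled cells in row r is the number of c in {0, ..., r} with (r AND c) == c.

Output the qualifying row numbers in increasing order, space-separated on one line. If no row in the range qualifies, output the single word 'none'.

Answer: 7 11 13 14 19

Derivation:
Row r has 2^popcount(r) filled cells, so we need popcount(r) = log2(8) = 3.
Scan r = 3..20 and keep those with exactly 3 one-bits:
r=3=11 popcount=2 -> skip
r=4=100 popcount=1 -> skip
r=5=101 popcount=2 -> skip
r=6=110 popcount=2 -> skip
r=7=111 popcount=3 -> KEEP
r=8=1000 popcount=1 -> skip
r=9=1001 popcount=2 -> skip
r=10=1010 popcount=2 -> skip
r=11=1011 popcount=3 -> KEEP
r=12=1100 popcount=2 -> skip
r=13=1101 popcount=3 -> KEEP
r=14=1110 popcount=3 -> KEEP
r=15=1111 popcount=4 -> skip
r=16=10000 popcount=1 -> skip
r=17=10001 popcount=2 -> skip
r=18=10010 popcount=2 -> skip
r=19=10011 popcount=3 -> KEEP
r=20=10100 popcount=2 -> skip
Kept rows: 7 11 13 14 19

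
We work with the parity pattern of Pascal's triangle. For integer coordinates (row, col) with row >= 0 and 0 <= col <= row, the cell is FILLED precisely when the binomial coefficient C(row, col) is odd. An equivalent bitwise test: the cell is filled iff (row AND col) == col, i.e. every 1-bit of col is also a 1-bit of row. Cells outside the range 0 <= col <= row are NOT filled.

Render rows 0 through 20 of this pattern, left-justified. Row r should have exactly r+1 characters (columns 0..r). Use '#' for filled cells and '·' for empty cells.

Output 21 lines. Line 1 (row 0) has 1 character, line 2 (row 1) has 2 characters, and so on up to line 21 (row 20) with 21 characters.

r0=0: #
r1=1: ##
r2=10: #·#
r3=11: ####
r4=100: #···#
r5=101: ##··##
r6=110: #·#·#·#
r7=111: ########
r8=1000: #·······#
r9=1001: ##······##
r10=1010: #·#·····#·#
r11=1011: ####····####
r12=1100: #···#···#···#
r13=1101: ##··##··##··##
r14=1110: #·#·#·#·#·#·#·#
r15=1111: ################
r16=10000: #···············#
r17=10001: ##··············##
r18=10010: #·#·············#·#
r19=10011: ####············####
r20=10100: #···#···········#···#

Answer: #
##
#·#
####
#···#
##··##
#·#·#·#
########
#·······#
##······##
#·#·····#·#
####····####
#···#···#···#
##··##··##··##
#·#·#·#·#·#·#·#
################
#···············#
##··············##
#·#·············#·#
####············####
#···#···········#···#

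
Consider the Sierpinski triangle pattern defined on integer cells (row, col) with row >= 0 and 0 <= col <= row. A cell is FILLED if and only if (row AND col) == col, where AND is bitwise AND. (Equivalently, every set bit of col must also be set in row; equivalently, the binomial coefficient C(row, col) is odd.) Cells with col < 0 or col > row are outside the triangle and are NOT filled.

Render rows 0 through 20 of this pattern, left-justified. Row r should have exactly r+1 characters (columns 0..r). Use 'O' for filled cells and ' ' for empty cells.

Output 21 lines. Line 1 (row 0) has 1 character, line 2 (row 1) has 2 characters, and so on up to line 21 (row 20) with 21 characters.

r0=0: O
r1=1: OO
r2=10: O O
r3=11: OOOO
r4=100: O   O
r5=101: OO  OO
r6=110: O O O O
r7=111: OOOOOOOO
r8=1000: O       O
r9=1001: OO      OO
r10=1010: O O     O O
r11=1011: OOOO    OOOO
r12=1100: O   O   O   O
r13=1101: OO  OO  OO  OO
r14=1110: O O O O O O O O
r15=1111: OOOOOOOOOOOOOOOO
r16=10000: O               O
r17=10001: OO              OO
r18=10010: O O             O O
r19=10011: OOOO            OOOO
r20=10100: O   O           O   O

Answer: O
OO
O O
OOOO
O   O
OO  OO
O O O O
OOOOOOOO
O       O
OO      OO
O O     O O
OOOO    OOOO
O   O   O   O
OO  OO  OO  OO
O O O O O O O O
OOOOOOOOOOOOOOOO
O               O
OO              OO
O O             O O
OOOO            OOOO
O   O           O   O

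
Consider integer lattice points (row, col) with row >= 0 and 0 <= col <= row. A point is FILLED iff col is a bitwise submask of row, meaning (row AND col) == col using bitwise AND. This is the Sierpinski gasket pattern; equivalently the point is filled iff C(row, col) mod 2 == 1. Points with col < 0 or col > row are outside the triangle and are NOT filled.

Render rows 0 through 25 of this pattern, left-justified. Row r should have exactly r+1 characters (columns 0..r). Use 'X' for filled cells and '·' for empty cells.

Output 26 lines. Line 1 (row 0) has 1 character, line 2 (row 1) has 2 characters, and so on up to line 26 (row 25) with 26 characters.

r0=0: X
r1=1: XX
r2=10: X·X
r3=11: XXXX
r4=100: X···X
r5=101: XX··XX
r6=110: X·X·X·X
r7=111: XXXXXXXX
r8=1000: X·······X
r9=1001: XX······XX
r10=1010: X·X·····X·X
r11=1011: XXXX····XXXX
r12=1100: X···X···X···X
r13=1101: XX··XX··XX··XX
r14=1110: X·X·X·X·X·X·X·X
r15=1111: XXXXXXXXXXXXXXXX
r16=10000: X···············X
r17=10001: XX··············XX
r18=10010: X·X·············X·X
r19=10011: XXXX············XXXX
r20=10100: X···X···········X···X
r21=10101: XX··XX··········XX··XX
r22=10110: X·X·X·X·········X·X·X·X
r23=10111: XXXXXXXX········XXXXXXXX
r24=11000: X·······X·······X·······X
r25=11001: XX······XX······XX······XX

Answer: X
XX
X·X
XXXX
X···X
XX··XX
X·X·X·X
XXXXXXXX
X·······X
XX······XX
X·X·····X·X
XXXX····XXXX
X···X···X···X
XX··XX··XX··XX
X·X·X·X·X·X·X·X
XXXXXXXXXXXXXXXX
X···············X
XX··············XX
X·X·············X·X
XXXX············XXXX
X···X···········X···X
XX··XX··········XX··XX
X·X·X·X·········X·X·X·X
XXXXXXXX········XXXXXXXX
X·······X·······X·······X
XX······XX······XX······XX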